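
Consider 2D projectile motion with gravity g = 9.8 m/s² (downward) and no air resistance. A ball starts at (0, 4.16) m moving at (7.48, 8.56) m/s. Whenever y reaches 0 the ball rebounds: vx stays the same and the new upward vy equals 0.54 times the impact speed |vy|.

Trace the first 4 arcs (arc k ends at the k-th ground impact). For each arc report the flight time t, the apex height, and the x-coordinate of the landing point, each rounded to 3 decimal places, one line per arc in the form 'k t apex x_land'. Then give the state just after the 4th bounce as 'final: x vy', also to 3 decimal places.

Arc 1: start y=4.160, vy=8.560 → t=2.143, apex=7.898, x_land=16.030, impact vy=-12.442
  bounce: vy ← 0.54·12.442 = 6.719
Arc 2: start y=0.000, vy=6.719 → t=1.371, apex=2.303, x_land=26.287, impact vy=-6.719
  bounce: vy ← 0.54·6.719 = 3.628
Arc 3: start y=0.000, vy=3.628 → t=0.740, apex=0.672, x_land=31.825, impact vy=-3.628
  bounce: vy ← 0.54·3.628 = 1.959
Arc 4: start y=0.000, vy=1.959 → t=0.400, apex=0.196, x_land=34.816, impact vy=-1.959
  bounce: vy ← 0.54·1.959 = 1.058

1 2.143 7.898 16.030
2 1.371 2.303 26.287
3 0.740 0.672 31.825
4 0.400 0.196 34.816
final: 34.816 1.058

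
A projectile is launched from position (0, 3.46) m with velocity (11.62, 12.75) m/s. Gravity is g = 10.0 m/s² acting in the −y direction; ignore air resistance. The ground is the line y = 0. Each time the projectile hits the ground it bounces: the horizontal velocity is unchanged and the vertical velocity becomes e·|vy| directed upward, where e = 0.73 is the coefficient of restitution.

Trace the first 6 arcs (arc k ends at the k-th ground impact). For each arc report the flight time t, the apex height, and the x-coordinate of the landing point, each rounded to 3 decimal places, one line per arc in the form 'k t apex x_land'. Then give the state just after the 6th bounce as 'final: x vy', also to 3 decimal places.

1 2.797 11.588 32.505
2 2.223 6.175 58.333
3 1.623 3.291 77.187
4 1.184 1.754 90.950
5 0.865 0.935 100.998
6 0.631 0.498 108.332
final: 108.332 2.304

Arc 1: start y=3.460, vy=12.750 → t=2.797, apex=11.588, x_land=32.505, impact vy=-15.224
  bounce: vy ← 0.73·15.224 = 11.113
Arc 2: start y=0.000, vy=11.113 → t=2.223, apex=6.175, x_land=58.333, impact vy=-11.113
  bounce: vy ← 0.73·11.113 = 8.113
Arc 3: start y=0.000, vy=8.113 → t=1.623, apex=3.291, x_land=77.187, impact vy=-8.113
  bounce: vy ← 0.73·8.113 = 5.922
Arc 4: start y=0.000, vy=5.922 → t=1.184, apex=1.754, x_land=90.950, impact vy=-5.922
  bounce: vy ← 0.73·5.922 = 4.323
Arc 5: start y=0.000, vy=4.323 → t=0.865, apex=0.935, x_land=100.998, impact vy=-4.323
  bounce: vy ← 0.73·4.323 = 3.156
Arc 6: start y=0.000, vy=3.156 → t=0.631, apex=0.498, x_land=108.332, impact vy=-3.156
  bounce: vy ← 0.73·3.156 = 2.304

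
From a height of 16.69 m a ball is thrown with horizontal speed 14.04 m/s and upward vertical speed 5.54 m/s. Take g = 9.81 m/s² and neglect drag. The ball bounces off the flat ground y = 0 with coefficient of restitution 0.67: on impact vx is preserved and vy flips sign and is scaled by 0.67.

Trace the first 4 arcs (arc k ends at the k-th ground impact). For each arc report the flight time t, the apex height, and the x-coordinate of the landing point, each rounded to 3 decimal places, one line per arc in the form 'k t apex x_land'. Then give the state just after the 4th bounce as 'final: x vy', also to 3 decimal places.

Arc 1: start y=16.690, vy=5.540 → t=2.494, apex=18.254, x_land=35.014, impact vy=-18.925
  bounce: vy ← 0.67·18.925 = 12.680
Arc 2: start y=0.000, vy=12.680 → t=2.585, apex=8.194, x_land=71.308, impact vy=-12.680
  bounce: vy ← 0.67·12.680 = 8.495
Arc 3: start y=0.000, vy=8.495 → t=1.732, apex=3.678, x_land=95.625, impact vy=-8.495
  bounce: vy ← 0.67·8.495 = 5.692
Arc 4: start y=0.000, vy=5.692 → t=1.160, apex=1.651, x_land=111.917, impact vy=-5.692
  bounce: vy ← 0.67·5.692 = 3.814

1 2.494 18.254 35.014
2 2.585 8.194 71.308
3 1.732 3.678 95.625
4 1.160 1.651 111.917
final: 111.917 3.814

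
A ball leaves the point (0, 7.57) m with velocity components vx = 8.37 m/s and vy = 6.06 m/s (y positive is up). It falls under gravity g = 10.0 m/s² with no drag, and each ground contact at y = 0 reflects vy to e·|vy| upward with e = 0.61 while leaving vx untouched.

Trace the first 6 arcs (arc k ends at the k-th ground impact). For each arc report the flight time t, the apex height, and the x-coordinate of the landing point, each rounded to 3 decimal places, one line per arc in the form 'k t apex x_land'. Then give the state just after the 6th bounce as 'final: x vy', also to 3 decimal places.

1 1.978 9.406 16.552
2 1.673 3.500 30.558
3 1.021 1.302 39.102
4 0.623 0.485 44.313
5 0.380 0.180 47.492
6 0.232 0.067 49.431
final: 49.431 0.707

Arc 1: start y=7.570, vy=6.060 → t=1.978, apex=9.406, x_land=16.552, impact vy=-13.716
  bounce: vy ← 0.61·13.716 = 8.367
Arc 2: start y=0.000, vy=8.367 → t=1.673, apex=3.500, x_land=30.558, impact vy=-8.367
  bounce: vy ← 0.61·8.367 = 5.104
Arc 3: start y=0.000, vy=5.104 → t=1.021, apex=1.302, x_land=39.102, impact vy=-5.104
  bounce: vy ← 0.61·5.104 = 3.113
Arc 4: start y=0.000, vy=3.113 → t=0.623, apex=0.485, x_land=44.313, impact vy=-3.113
  bounce: vy ← 0.61·3.113 = 1.899
Arc 5: start y=0.000, vy=1.899 → t=0.380, apex=0.180, x_land=47.492, impact vy=-1.899
  bounce: vy ← 0.61·1.899 = 1.158
Arc 6: start y=0.000, vy=1.158 → t=0.232, apex=0.067, x_land=49.431, impact vy=-1.158
  bounce: vy ← 0.61·1.158 = 0.707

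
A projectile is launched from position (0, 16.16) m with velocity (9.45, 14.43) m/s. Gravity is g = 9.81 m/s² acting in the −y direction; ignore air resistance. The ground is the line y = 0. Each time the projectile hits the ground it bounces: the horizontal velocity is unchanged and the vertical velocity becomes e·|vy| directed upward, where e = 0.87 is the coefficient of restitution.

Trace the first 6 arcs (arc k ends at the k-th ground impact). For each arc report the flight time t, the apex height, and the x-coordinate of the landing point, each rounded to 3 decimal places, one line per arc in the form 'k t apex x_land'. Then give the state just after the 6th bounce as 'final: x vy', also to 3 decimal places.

Arc 1: start y=16.160, vy=14.430 → t=3.807, apex=26.773, x_land=35.978, impact vy=-22.919
  bounce: vy ← 0.87·22.919 = 19.940
Arc 2: start y=0.000, vy=19.940 → t=4.065, apex=20.264, x_land=74.394, impact vy=-19.940
  bounce: vy ← 0.87·19.940 = 17.347
Arc 3: start y=0.000, vy=17.347 → t=3.537, apex=15.338, x_land=107.816, impact vy=-17.347
  bounce: vy ← 0.87·17.347 = 15.092
Arc 4: start y=0.000, vy=15.092 → t=3.077, apex=11.609, x_land=136.893, impact vy=-15.092
  bounce: vy ← 0.87·15.092 = 13.130
Arc 5: start y=0.000, vy=13.130 → t=2.677, apex=8.787, x_land=162.190, impact vy=-13.130
  bounce: vy ← 0.87·13.130 = 11.423
Arc 6: start y=0.000, vy=11.423 → t=2.329, apex=6.651, x_land=184.198, impact vy=-11.423
  bounce: vy ← 0.87·11.423 = 9.938

1 3.807 26.773 35.978
2 4.065 20.264 74.394
3 3.537 15.338 107.816
4 3.077 11.609 136.893
5 2.677 8.787 162.190
6 2.329 6.651 184.198
final: 184.198 9.938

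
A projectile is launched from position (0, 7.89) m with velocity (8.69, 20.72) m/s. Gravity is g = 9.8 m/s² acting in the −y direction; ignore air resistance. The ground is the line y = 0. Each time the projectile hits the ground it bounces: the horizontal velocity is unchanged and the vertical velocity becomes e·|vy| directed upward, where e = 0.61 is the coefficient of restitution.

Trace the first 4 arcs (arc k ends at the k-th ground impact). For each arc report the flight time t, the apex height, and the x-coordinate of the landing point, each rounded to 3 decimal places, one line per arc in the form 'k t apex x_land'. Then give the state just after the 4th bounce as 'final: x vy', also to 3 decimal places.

Arc 1: start y=7.890, vy=20.720 → t=4.580, apex=29.794, x_land=39.801, impact vy=-24.165
  bounce: vy ← 0.61·24.165 = 14.741
Arc 2: start y=0.000, vy=14.741 → t=3.008, apex=11.086, x_land=65.944, impact vy=-14.741
  bounce: vy ← 0.61·14.741 = 8.992
Arc 3: start y=0.000, vy=8.992 → t=1.835, apex=4.125, x_land=81.891, impact vy=-8.992
  bounce: vy ← 0.61·8.992 = 5.485
Arc 4: start y=0.000, vy=5.485 → t=1.119, apex=1.535, x_land=91.618, impact vy=-5.485
  bounce: vy ← 0.61·5.485 = 3.346

1 4.580 29.794 39.801
2 3.008 11.086 65.944
3 1.835 4.125 81.891
4 1.119 1.535 91.618
final: 91.618 3.346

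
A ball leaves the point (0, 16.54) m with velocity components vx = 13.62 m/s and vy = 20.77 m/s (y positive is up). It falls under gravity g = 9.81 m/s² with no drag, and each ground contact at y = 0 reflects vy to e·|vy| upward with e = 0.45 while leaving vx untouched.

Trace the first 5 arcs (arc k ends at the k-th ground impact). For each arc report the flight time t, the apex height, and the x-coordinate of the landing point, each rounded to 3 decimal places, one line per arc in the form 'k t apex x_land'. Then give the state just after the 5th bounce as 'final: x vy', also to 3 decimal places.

1 4.920 38.527 67.008
2 2.522 7.802 101.363
3 1.135 1.580 116.823
4 0.511 0.320 123.779
5 0.230 0.065 126.910
final: 126.910 0.507

Arc 1: start y=16.540, vy=20.770 → t=4.920, apex=38.527, x_land=67.008, impact vy=-27.494
  bounce: vy ← 0.45·27.494 = 12.372
Arc 2: start y=0.000, vy=12.372 → t=2.522, apex=7.802, x_land=101.363, impact vy=-12.372
  bounce: vy ← 0.45·12.372 = 5.567
Arc 3: start y=0.000, vy=5.567 → t=1.135, apex=1.580, x_land=116.823, impact vy=-5.567
  bounce: vy ← 0.45·5.567 = 2.505
Arc 4: start y=0.000, vy=2.505 → t=0.511, apex=0.320, x_land=123.779, impact vy=-2.505
  bounce: vy ← 0.45·2.505 = 1.127
Arc 5: start y=0.000, vy=1.127 → t=0.230, apex=0.065, x_land=126.910, impact vy=-1.127
  bounce: vy ← 0.45·1.127 = 0.507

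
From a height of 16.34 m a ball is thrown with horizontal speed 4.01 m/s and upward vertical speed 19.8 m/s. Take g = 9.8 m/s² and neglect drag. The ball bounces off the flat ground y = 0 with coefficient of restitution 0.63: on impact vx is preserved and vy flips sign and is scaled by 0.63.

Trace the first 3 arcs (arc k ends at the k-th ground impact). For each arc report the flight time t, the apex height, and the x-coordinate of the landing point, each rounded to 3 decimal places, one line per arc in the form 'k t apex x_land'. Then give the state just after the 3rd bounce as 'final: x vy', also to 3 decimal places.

1 4.744 36.342 19.023
2 3.431 14.424 32.783
3 2.162 5.725 41.452
final: 41.452 6.674

Arc 1: start y=16.340, vy=19.800 → t=4.744, apex=36.342, x_land=19.023, impact vy=-26.689
  bounce: vy ← 0.63·26.689 = 16.814
Arc 2: start y=0.000, vy=16.814 → t=3.431, apex=14.424, x_land=32.783, impact vy=-16.814
  bounce: vy ← 0.63·16.814 = 10.593
Arc 3: start y=0.000, vy=10.593 → t=2.162, apex=5.725, x_land=41.452, impact vy=-10.593
  bounce: vy ← 0.63·10.593 = 6.674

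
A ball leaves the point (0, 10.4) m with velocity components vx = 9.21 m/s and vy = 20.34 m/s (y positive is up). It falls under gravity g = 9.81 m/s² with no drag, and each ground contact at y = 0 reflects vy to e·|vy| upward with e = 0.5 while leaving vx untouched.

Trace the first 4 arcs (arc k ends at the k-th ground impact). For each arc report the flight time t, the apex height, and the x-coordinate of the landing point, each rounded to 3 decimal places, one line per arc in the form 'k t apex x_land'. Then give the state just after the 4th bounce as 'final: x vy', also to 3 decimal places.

1 4.607 31.486 42.431
2 2.534 7.872 65.765
3 1.267 1.968 77.433
4 0.633 0.492 83.266
final: 83.266 1.553

Arc 1: start y=10.400, vy=20.340 → t=4.607, apex=31.486, x_land=42.431, impact vy=-24.855
  bounce: vy ← 0.5·24.855 = 12.427
Arc 2: start y=0.000, vy=12.427 → t=2.534, apex=7.872, x_land=65.765, impact vy=-12.427
  bounce: vy ← 0.5·12.427 = 6.214
Arc 3: start y=0.000, vy=6.214 → t=1.267, apex=1.968, x_land=77.433, impact vy=-6.214
  bounce: vy ← 0.5·6.214 = 3.107
Arc 4: start y=0.000, vy=3.107 → t=0.633, apex=0.492, x_land=83.266, impact vy=-3.107
  bounce: vy ← 0.5·3.107 = 1.553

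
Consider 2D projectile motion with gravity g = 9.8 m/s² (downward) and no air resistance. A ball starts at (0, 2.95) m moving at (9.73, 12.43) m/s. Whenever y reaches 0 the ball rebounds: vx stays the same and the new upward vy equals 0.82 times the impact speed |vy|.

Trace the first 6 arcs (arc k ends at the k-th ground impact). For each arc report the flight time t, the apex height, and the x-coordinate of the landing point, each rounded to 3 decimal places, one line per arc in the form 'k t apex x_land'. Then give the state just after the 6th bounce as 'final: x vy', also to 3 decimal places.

Arc 1: start y=2.950, vy=12.430 → t=2.755, apex=10.833, x_land=26.809, impact vy=-14.571
  bounce: vy ← 0.82·14.571 = 11.949
Arc 2: start y=0.000, vy=11.949 → t=2.438, apex=7.284, x_land=50.535, impact vy=-11.949
  bounce: vy ← 0.82·11.949 = 9.798
Arc 3: start y=0.000, vy=9.798 → t=2.000, apex=4.898, x_land=69.990, impact vy=-9.798
  bounce: vy ← 0.82·9.798 = 8.034
Arc 4: start y=0.000, vy=8.034 → t=1.640, apex=3.293, x_land=85.944, impact vy=-8.034
  bounce: vy ← 0.82·8.034 = 6.588
Arc 5: start y=0.000, vy=6.588 → t=1.344, apex=2.214, x_land=99.026, impact vy=-6.588
  bounce: vy ← 0.82·6.588 = 5.402
Arc 6: start y=0.000, vy=5.402 → t=1.102, apex=1.489, x_land=109.753, impact vy=-5.402
  bounce: vy ← 0.82·5.402 = 4.430

1 2.755 10.833 26.809
2 2.438 7.284 50.535
3 2.000 4.898 69.990
4 1.640 3.293 85.944
5 1.344 2.214 99.026
6 1.102 1.489 109.753
final: 109.753 4.430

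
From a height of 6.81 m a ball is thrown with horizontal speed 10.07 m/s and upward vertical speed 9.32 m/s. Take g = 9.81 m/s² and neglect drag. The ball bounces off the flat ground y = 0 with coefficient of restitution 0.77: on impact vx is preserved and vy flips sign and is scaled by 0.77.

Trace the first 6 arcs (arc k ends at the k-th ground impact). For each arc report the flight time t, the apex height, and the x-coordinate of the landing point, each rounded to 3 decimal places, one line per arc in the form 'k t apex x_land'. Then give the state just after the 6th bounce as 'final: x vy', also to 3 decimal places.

Arc 1: start y=6.810, vy=9.320 → t=2.464, apex=11.237, x_land=24.809, impact vy=-14.848
  bounce: vy ← 0.77·14.848 = 11.433
Arc 2: start y=0.000, vy=11.433 → t=2.331, apex=6.663, x_land=48.281, impact vy=-11.433
  bounce: vy ← 0.77·11.433 = 8.804
Arc 3: start y=0.000, vy=8.804 → t=1.795, apex=3.950, x_land=66.355, impact vy=-8.804
  bounce: vy ← 0.77·8.804 = 6.779
Arc 4: start y=0.000, vy=6.779 → t=1.382, apex=2.342, x_land=80.272, impact vy=-6.779
  bounce: vy ← 0.77·6.779 = 5.220
Arc 5: start y=0.000, vy=5.220 → t=1.064, apex=1.389, x_land=90.988, impact vy=-5.220
  bounce: vy ← 0.77·5.220 = 4.019
Arc 6: start y=0.000, vy=4.019 → t=0.819, apex=0.823, x_land=99.240, impact vy=-4.019
  bounce: vy ← 0.77·4.019 = 3.095

1 2.464 11.237 24.809
2 2.331 6.663 48.281
3 1.795 3.950 66.355
4 1.382 2.342 80.272
5 1.064 1.389 90.988
6 0.819 0.823 99.240
final: 99.240 3.095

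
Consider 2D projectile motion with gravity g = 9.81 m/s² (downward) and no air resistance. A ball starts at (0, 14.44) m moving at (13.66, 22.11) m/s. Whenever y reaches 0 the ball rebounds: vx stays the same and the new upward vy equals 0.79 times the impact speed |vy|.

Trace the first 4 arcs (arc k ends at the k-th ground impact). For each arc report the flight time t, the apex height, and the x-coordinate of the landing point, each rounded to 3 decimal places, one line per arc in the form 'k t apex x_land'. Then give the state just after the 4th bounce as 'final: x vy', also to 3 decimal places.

Arc 1: start y=14.440, vy=22.110 → t=5.086, apex=39.356, x_land=69.481, impact vy=-27.788
  bounce: vy ← 0.79·27.788 = 21.952
Arc 2: start y=0.000, vy=21.952 → t=4.476, apex=24.562, x_land=130.616, impact vy=-21.952
  bounce: vy ← 0.79·21.952 = 17.342
Arc 3: start y=0.000, vy=17.342 → t=3.536, apex=15.329, x_land=178.913, impact vy=-17.342
  bounce: vy ← 0.79·17.342 = 13.700
Arc 4: start y=0.000, vy=13.700 → t=2.793, apex=9.567, x_land=217.068, impact vy=-13.700
  bounce: vy ← 0.79·13.700 = 10.823

1 5.086 39.356 69.481
2 4.476 24.562 130.616
3 3.536 15.329 178.913
4 2.793 9.567 217.068
final: 217.068 10.823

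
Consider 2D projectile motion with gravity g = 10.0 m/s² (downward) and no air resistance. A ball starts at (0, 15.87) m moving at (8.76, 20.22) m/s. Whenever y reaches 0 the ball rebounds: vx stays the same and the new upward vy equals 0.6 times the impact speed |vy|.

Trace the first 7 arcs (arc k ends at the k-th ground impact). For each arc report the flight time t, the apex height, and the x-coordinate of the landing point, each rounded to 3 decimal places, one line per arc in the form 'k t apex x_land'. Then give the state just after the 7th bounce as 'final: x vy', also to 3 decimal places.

1 4.717 36.312 41.320
2 3.234 13.072 69.649
3 1.940 4.706 86.646
4 1.164 1.694 96.844
5 0.699 0.610 102.963
6 0.419 0.220 106.635
7 0.251 0.079 108.838
final: 108.838 0.754

Arc 1: start y=15.870, vy=20.220 → t=4.717, apex=36.312, x_land=41.320, impact vy=-26.949
  bounce: vy ← 0.6·26.949 = 16.169
Arc 2: start y=0.000, vy=16.169 → t=3.234, apex=13.072, x_land=69.649, impact vy=-16.169
  bounce: vy ← 0.6·16.169 = 9.702
Arc 3: start y=0.000, vy=9.702 → t=1.940, apex=4.706, x_land=86.646, impact vy=-9.702
  bounce: vy ← 0.6·9.702 = 5.821
Arc 4: start y=0.000, vy=5.821 → t=1.164, apex=1.694, x_land=96.844, impact vy=-5.821
  bounce: vy ← 0.6·5.821 = 3.493
Arc 5: start y=0.000, vy=3.493 → t=0.699, apex=0.610, x_land=102.963, impact vy=-3.493
  bounce: vy ← 0.6·3.493 = 2.096
Arc 6: start y=0.000, vy=2.096 → t=0.419, apex=0.220, x_land=106.635, impact vy=-2.096
  bounce: vy ← 0.6·2.096 = 1.257
Arc 7: start y=0.000, vy=1.257 → t=0.251, apex=0.079, x_land=108.838, impact vy=-1.257
  bounce: vy ← 0.6·1.257 = 0.754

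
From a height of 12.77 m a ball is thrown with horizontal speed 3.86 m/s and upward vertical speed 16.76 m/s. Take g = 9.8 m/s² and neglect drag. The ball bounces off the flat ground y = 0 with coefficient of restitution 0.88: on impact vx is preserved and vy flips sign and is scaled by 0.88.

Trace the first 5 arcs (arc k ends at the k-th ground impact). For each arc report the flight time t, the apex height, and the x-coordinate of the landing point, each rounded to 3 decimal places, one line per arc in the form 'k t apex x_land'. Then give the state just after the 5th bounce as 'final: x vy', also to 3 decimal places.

Arc 1: start y=12.770, vy=16.760 → t=4.062, apex=27.102, x_land=15.679, impact vy=-23.048
  bounce: vy ← 0.88·23.048 = 20.282
Arc 2: start y=0.000, vy=20.282 → t=4.139, apex=20.987, x_land=31.656, impact vy=-20.282
  bounce: vy ← 0.88·20.282 = 17.848
Arc 3: start y=0.000, vy=17.848 → t=3.642, apex=16.253, x_land=45.716, impact vy=-17.848
  bounce: vy ← 0.88·17.848 = 15.706
Arc 4: start y=0.000, vy=15.706 → t=3.205, apex=12.586, x_land=58.089, impact vy=-15.706
  bounce: vy ← 0.88·15.706 = 13.822
Arc 5: start y=0.000, vy=13.822 → t=2.821, apex=9.747, x_land=68.977, impact vy=-13.822
  bounce: vy ← 0.88·13.822 = 12.163

1 4.062 27.102 15.679
2 4.139 20.987 31.656
3 3.642 16.253 45.716
4 3.205 12.586 58.089
5 2.821 9.747 68.977
final: 68.977 12.163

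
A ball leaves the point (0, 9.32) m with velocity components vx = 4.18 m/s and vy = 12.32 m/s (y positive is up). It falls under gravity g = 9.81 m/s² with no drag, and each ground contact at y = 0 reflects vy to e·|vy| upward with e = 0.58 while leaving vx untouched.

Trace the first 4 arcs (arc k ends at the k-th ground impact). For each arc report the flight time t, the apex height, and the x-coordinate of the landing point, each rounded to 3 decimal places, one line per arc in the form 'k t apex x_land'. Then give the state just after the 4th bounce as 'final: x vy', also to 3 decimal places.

Arc 1: start y=9.320, vy=12.320 → t=3.121, apex=17.056, x_land=13.044, impact vy=-18.293
  bounce: vy ← 0.58·18.293 = 10.610
Arc 2: start y=0.000, vy=10.610 → t=2.163, apex=5.738, x_land=22.086, impact vy=-10.610
  bounce: vy ← 0.58·10.610 = 6.154
Arc 3: start y=0.000, vy=6.154 → t=1.255, apex=1.930, x_land=27.330, impact vy=-6.154
  bounce: vy ← 0.58·6.154 = 3.569
Arc 4: start y=0.000, vy=3.569 → t=0.728, apex=0.649, x_land=30.372, impact vy=-3.569
  bounce: vy ← 0.58·3.569 = 2.070

1 3.121 17.056 13.044
2 2.163 5.738 22.086
3 1.255 1.930 27.330
4 0.728 0.649 30.372
final: 30.372 2.070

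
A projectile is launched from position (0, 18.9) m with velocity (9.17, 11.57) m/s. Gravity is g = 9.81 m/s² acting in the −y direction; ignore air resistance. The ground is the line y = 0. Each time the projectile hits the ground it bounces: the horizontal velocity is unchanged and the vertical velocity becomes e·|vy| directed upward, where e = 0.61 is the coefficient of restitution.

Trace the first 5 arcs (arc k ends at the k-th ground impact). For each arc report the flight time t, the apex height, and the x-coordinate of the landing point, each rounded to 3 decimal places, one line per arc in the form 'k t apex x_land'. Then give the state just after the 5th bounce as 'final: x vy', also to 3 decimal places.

1 3.469 25.723 31.815
2 2.794 9.571 57.434
3 1.704 3.562 73.062
4 1.040 1.325 82.595
5 0.634 0.493 88.410
final: 88.410 1.897

Arc 1: start y=18.900, vy=11.570 → t=3.469, apex=25.723, x_land=31.815, impact vy=-22.465
  bounce: vy ← 0.61·22.465 = 13.704
Arc 2: start y=0.000, vy=13.704 → t=2.794, apex=9.571, x_land=57.434, impact vy=-13.704
  bounce: vy ← 0.61·13.704 = 8.359
Arc 3: start y=0.000, vy=8.359 → t=1.704, apex=3.562, x_land=73.062, impact vy=-8.359
  bounce: vy ← 0.61·8.359 = 5.099
Arc 4: start y=0.000, vy=5.099 → t=1.040, apex=1.325, x_land=82.595, impact vy=-5.099
  bounce: vy ← 0.61·5.099 = 3.110
Arc 5: start y=0.000, vy=3.110 → t=0.634, apex=0.493, x_land=88.410, impact vy=-3.110
  bounce: vy ← 0.61·3.110 = 1.897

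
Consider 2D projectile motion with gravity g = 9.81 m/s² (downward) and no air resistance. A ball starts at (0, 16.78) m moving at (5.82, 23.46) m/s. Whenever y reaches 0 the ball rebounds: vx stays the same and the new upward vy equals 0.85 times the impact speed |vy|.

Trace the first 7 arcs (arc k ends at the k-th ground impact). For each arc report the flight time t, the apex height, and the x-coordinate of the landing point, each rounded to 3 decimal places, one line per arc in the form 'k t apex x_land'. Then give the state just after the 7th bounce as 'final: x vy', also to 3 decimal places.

Arc 1: start y=16.780, vy=23.460 → t=5.415, apex=44.832, x_land=31.513, impact vy=-29.658
  bounce: vy ← 0.85·29.658 = 25.209
Arc 2: start y=0.000, vy=25.209 → t=5.140, apex=32.391, x_land=61.425, impact vy=-25.209
  bounce: vy ← 0.85·25.209 = 21.428
Arc 3: start y=0.000, vy=21.428 → t=4.369, apex=23.402, x_land=86.850, impact vy=-21.428
  bounce: vy ← 0.85·21.428 = 18.214
Arc 4: start y=0.000, vy=18.214 → t=3.713, apex=16.908, x_land=108.462, impact vy=-18.214
  bounce: vy ← 0.85·18.214 = 15.482
Arc 5: start y=0.000, vy=15.482 → t=3.156, apex=12.216, x_land=126.831, impact vy=-15.482
  bounce: vy ← 0.85·15.482 = 13.159
Arc 6: start y=0.000, vy=13.159 → t=2.683, apex=8.826, x_land=142.446, impact vy=-13.159
  bounce: vy ← 0.85·13.159 = 11.185
Arc 7: start y=0.000, vy=11.185 → t=2.280, apex=6.377, x_land=155.718, impact vy=-11.185
  bounce: vy ← 0.85·11.185 = 9.508

1 5.415 44.832 31.513
2 5.140 32.391 61.425
3 4.369 23.402 86.850
4 3.713 16.908 108.462
5 3.156 12.216 126.831
6 2.683 8.826 142.446
7 2.280 6.377 155.718
final: 155.718 9.508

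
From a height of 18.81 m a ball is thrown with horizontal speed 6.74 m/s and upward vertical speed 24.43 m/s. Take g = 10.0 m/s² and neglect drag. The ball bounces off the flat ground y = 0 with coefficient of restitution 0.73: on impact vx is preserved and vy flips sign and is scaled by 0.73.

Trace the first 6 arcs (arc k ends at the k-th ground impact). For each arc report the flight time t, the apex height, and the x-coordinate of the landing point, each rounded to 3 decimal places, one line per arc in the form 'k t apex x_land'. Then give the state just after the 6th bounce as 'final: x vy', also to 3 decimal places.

Arc 1: start y=18.810, vy=24.430 → t=5.562, apex=48.651, x_land=37.490, impact vy=-31.193
  bounce: vy ← 0.73·31.193 = 22.771
Arc 2: start y=0.000, vy=22.771 → t=4.554, apex=25.926, x_land=68.186, impact vy=-22.771
  bounce: vy ← 0.73·22.771 = 16.623
Arc 3: start y=0.000, vy=16.623 → t=3.325, apex=13.816, x_land=90.593, impact vy=-16.623
  bounce: vy ← 0.73·16.623 = 12.135
Arc 4: start y=0.000, vy=12.135 → t=2.427, apex=7.363, x_land=106.951, impact vy=-12.135
  bounce: vy ← 0.73·12.135 = 8.858
Arc 5: start y=0.000, vy=8.858 → t=1.772, apex=3.924, x_land=118.892, impact vy=-8.858
  bounce: vy ← 0.73·8.858 = 6.467
Arc 6: start y=0.000, vy=6.467 → t=1.293, apex=2.091, x_land=127.609, impact vy=-6.467
  bounce: vy ← 0.73·6.467 = 4.721

1 5.562 48.651 37.490
2 4.554 25.926 68.186
3 3.325 13.816 90.593
4 2.427 7.363 106.951
5 1.772 3.924 118.892
6 1.293 2.091 127.609
final: 127.609 4.721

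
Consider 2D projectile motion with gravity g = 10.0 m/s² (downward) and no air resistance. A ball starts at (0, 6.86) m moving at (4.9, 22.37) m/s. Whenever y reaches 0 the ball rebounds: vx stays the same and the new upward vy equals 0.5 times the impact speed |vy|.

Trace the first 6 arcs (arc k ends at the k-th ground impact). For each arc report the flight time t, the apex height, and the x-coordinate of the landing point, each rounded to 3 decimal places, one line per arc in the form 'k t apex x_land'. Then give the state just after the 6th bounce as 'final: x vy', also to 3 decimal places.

1 4.762 31.881 23.334
2 2.525 7.970 35.707
3 1.263 1.993 41.894
4 0.631 0.498 44.987
5 0.316 0.125 46.534
6 0.158 0.031 47.307
final: 47.307 0.395

Arc 1: start y=6.860, vy=22.370 → t=4.762, apex=31.881, x_land=23.334, impact vy=-25.251
  bounce: vy ← 0.5·25.251 = 12.626
Arc 2: start y=0.000, vy=12.626 → t=2.525, apex=7.970, x_land=35.707, impact vy=-12.626
  bounce: vy ← 0.5·12.626 = 6.313
Arc 3: start y=0.000, vy=6.313 → t=1.263, apex=1.993, x_land=41.894, impact vy=-6.313
  bounce: vy ← 0.5·6.313 = 3.156
Arc 4: start y=0.000, vy=3.156 → t=0.631, apex=0.498, x_land=44.987, impact vy=-3.156
  bounce: vy ← 0.5·3.156 = 1.578
Arc 5: start y=0.000, vy=1.578 → t=0.316, apex=0.125, x_land=46.534, impact vy=-1.578
  bounce: vy ← 0.5·1.578 = 0.789
Arc 6: start y=0.000, vy=0.789 → t=0.158, apex=0.031, x_land=47.307, impact vy=-0.789
  bounce: vy ← 0.5·0.789 = 0.395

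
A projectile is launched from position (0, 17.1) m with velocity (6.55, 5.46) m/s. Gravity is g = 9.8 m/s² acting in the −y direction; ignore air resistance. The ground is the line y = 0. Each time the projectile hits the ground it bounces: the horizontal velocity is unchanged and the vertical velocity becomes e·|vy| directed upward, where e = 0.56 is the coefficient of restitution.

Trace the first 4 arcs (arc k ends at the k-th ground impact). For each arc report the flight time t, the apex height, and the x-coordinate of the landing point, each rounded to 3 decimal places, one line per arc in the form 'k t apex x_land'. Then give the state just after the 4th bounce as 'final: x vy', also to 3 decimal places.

Arc 1: start y=17.100, vy=5.460 → t=2.507, apex=18.621, x_land=16.418, impact vy=-19.104
  bounce: vy ← 0.56·19.104 = 10.698
Arc 2: start y=0.000, vy=10.698 → t=2.183, apex=5.840, x_land=30.719, impact vy=-10.698
  bounce: vy ← 0.56·10.698 = 5.991
Arc 3: start y=0.000, vy=5.991 → t=1.223, apex=1.831, x_land=38.727, impact vy=-5.991
  bounce: vy ← 0.56·5.991 = 3.355
Arc 4: start y=0.000, vy=3.355 → t=0.685, apex=0.574, x_land=43.212, impact vy=-3.355
  bounce: vy ← 0.56·3.355 = 1.879

1 2.507 18.621 16.418
2 2.183 5.840 30.719
3 1.223 1.831 38.727
4 0.685 0.574 43.212
final: 43.212 1.879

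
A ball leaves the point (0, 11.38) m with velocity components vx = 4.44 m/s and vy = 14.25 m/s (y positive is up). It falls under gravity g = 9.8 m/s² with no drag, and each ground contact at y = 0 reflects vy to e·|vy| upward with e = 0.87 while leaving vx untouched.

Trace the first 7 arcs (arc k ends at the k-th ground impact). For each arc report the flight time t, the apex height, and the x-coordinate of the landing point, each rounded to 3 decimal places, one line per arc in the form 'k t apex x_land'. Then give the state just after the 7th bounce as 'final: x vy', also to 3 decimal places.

Arc 1: start y=11.380, vy=14.250 → t=3.560, apex=21.740, x_land=15.808, impact vy=-20.642
  bounce: vy ← 0.87·20.642 = 17.959
Arc 2: start y=0.000, vy=17.959 → t=3.665, apex=16.455, x_land=32.081, impact vy=-17.959
  bounce: vy ← 0.87·17.959 = 15.624
Arc 3: start y=0.000, vy=15.624 → t=3.189, apex=12.455, x_land=46.239, impact vy=-15.624
  bounce: vy ← 0.87·15.624 = 13.593
Arc 4: start y=0.000, vy=13.593 → t=2.774, apex=9.427, x_land=58.556, impact vy=-13.593
  bounce: vy ← 0.87·13.593 = 11.826
Arc 5: start y=0.000, vy=11.826 → t=2.413, apex=7.135, x_land=69.272, impact vy=-11.826
  bounce: vy ← 0.87·11.826 = 10.289
Arc 6: start y=0.000, vy=10.289 → t=2.100, apex=5.401, x_land=78.594, impact vy=-10.289
  bounce: vy ← 0.87·10.289 = 8.951
Arc 7: start y=0.000, vy=8.951 → t=1.827, apex=4.088, x_land=86.705, impact vy=-8.951
  bounce: vy ← 0.87·8.951 = 7.787

1 3.560 21.740 15.808
2 3.665 16.455 32.081
3 3.189 12.455 46.239
4 2.774 9.427 58.556
5 2.413 7.135 69.272
6 2.100 5.401 78.594
7 1.827 4.088 86.705
final: 86.705 7.787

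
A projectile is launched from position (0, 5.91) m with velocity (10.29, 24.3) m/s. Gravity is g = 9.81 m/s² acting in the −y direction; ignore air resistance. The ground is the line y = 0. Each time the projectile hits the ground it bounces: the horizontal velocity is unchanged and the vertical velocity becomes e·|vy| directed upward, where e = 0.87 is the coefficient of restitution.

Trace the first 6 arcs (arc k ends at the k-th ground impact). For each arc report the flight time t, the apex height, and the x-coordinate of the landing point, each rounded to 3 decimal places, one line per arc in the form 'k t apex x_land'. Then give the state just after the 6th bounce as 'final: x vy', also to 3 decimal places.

Arc 1: start y=5.910, vy=24.300 → t=5.186, apex=36.006, x_land=53.369, impact vy=-26.579
  bounce: vy ← 0.87·26.579 = 23.124
Arc 2: start y=0.000, vy=23.124 → t=4.714, apex=27.253, x_land=101.879, impact vy=-23.124
  bounce: vy ← 0.87·23.124 = 20.118
Arc 3: start y=0.000, vy=20.118 → t=4.101, apex=20.628, x_land=144.083, impact vy=-20.118
  bounce: vy ← 0.87·20.118 = 17.502
Arc 4: start y=0.000, vy=17.502 → t=3.568, apex=15.613, x_land=180.800, impact vy=-17.502
  bounce: vy ← 0.87·17.502 = 15.227
Arc 5: start y=0.000, vy=15.227 → t=3.104, apex=11.818, x_land=212.745, impact vy=-15.227
  bounce: vy ← 0.87·15.227 = 13.248
Arc 6: start y=0.000, vy=13.248 → t=2.701, apex=8.945, x_land=240.536, impact vy=-13.248
  bounce: vy ← 0.87·13.248 = 11.525

1 5.186 36.006 53.369
2 4.714 27.253 101.879
3 4.101 20.628 144.083
4 3.568 15.613 180.800
5 3.104 11.818 212.745
6 2.701 8.945 240.536
final: 240.536 11.525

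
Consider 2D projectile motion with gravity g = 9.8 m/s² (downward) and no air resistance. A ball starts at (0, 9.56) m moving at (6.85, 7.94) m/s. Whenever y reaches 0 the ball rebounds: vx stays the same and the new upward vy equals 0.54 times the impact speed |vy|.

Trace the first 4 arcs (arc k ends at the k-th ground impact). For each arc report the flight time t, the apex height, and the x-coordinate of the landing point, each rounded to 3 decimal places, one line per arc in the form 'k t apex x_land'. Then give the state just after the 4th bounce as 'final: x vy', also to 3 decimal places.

1 2.425 12.777 16.611
2 1.744 3.726 28.557
3 0.942 1.086 35.008
4 0.509 0.317 38.491
final: 38.491 1.346

Arc 1: start y=9.560, vy=7.940 → t=2.425, apex=12.777, x_land=16.611, impact vy=-15.825
  bounce: vy ← 0.54·15.825 = 8.545
Arc 2: start y=0.000, vy=8.545 → t=1.744, apex=3.726, x_land=28.557, impact vy=-8.545
  bounce: vy ← 0.54·8.545 = 4.614
Arc 3: start y=0.000, vy=4.614 → t=0.942, apex=1.086, x_land=35.008, impact vy=-4.614
  bounce: vy ← 0.54·4.614 = 2.492
Arc 4: start y=0.000, vy=2.492 → t=0.509, apex=0.317, x_land=38.491, impact vy=-2.492
  bounce: vy ← 0.54·2.492 = 1.346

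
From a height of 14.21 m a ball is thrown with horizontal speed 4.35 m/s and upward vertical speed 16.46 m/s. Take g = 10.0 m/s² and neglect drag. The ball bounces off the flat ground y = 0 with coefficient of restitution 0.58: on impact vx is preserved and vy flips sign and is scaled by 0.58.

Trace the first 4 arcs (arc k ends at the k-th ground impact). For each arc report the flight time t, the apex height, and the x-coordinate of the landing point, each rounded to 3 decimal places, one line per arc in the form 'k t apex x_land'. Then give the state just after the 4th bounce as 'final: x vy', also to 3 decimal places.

1 4.002 27.757 17.409
2 2.733 9.337 29.298
3 1.585 3.141 36.194
4 0.919 1.057 40.193
final: 40.193 2.666

Arc 1: start y=14.210, vy=16.460 → t=4.002, apex=27.757, x_land=17.409, impact vy=-23.561
  bounce: vy ← 0.58·23.561 = 13.666
Arc 2: start y=0.000, vy=13.666 → t=2.733, apex=9.337, x_land=29.298, impact vy=-13.666
  bounce: vy ← 0.58·13.666 = 7.926
Arc 3: start y=0.000, vy=7.926 → t=1.585, apex=3.141, x_land=36.194, impact vy=-7.926
  bounce: vy ← 0.58·7.926 = 4.597
Arc 4: start y=0.000, vy=4.597 → t=0.919, apex=1.057, x_land=40.193, impact vy=-4.597
  bounce: vy ← 0.58·4.597 = 2.666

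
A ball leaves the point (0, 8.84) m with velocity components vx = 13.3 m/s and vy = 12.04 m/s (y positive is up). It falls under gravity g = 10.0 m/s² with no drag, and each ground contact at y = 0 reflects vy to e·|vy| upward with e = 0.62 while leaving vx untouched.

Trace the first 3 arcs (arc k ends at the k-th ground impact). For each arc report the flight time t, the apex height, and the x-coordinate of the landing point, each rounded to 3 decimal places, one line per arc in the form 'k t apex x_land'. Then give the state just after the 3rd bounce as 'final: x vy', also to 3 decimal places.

1 2.998 16.088 39.870
2 2.224 6.184 69.453
3 1.379 2.377 87.795
final: 87.795 4.275

Arc 1: start y=8.840, vy=12.040 → t=2.998, apex=16.088, x_land=39.870, impact vy=-17.938
  bounce: vy ← 0.62·17.938 = 11.121
Arc 2: start y=0.000, vy=11.121 → t=2.224, apex=6.184, x_land=69.453, impact vy=-11.121
  bounce: vy ← 0.62·11.121 = 6.895
Arc 3: start y=0.000, vy=6.895 → t=1.379, apex=2.377, x_land=87.795, impact vy=-6.895
  bounce: vy ← 0.62·6.895 = 4.275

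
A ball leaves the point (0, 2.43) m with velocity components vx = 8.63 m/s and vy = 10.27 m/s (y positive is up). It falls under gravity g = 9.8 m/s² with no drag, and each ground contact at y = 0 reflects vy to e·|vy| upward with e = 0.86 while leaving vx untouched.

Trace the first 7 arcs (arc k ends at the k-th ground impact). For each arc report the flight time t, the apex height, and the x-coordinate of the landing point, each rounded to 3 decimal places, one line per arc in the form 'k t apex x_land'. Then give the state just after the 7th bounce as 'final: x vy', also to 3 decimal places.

Arc 1: start y=2.430, vy=10.270 → t=2.311, apex=7.811, x_land=19.940, impact vy=-12.373
  bounce: vy ← 0.86·12.373 = 10.641
Arc 2: start y=0.000, vy=10.641 → t=2.172, apex=5.777, x_land=38.681, impact vy=-10.641
  bounce: vy ← 0.86·10.641 = 9.151
Arc 3: start y=0.000, vy=9.151 → t=1.868, apex=4.273, x_land=54.799, impact vy=-9.151
  bounce: vy ← 0.86·9.151 = 7.870
Arc 4: start y=0.000, vy=7.870 → t=1.606, apex=3.160, x_land=68.660, impact vy=-7.870
  bounce: vy ← 0.86·7.870 = 6.768
Arc 5: start y=0.000, vy=6.768 → t=1.381, apex=2.337, x_land=80.581, impact vy=-6.768
  bounce: vy ← 0.86·6.768 = 5.821
Arc 6: start y=0.000, vy=5.821 → t=1.188, apex=1.729, x_land=90.832, impact vy=-5.821
  bounce: vy ← 0.86·5.821 = 5.006
Arc 7: start y=0.000, vy=5.006 → t=1.022, apex=1.279, x_land=99.649, impact vy=-5.006
  bounce: vy ← 0.86·5.006 = 4.305

1 2.311 7.811 19.940
2 2.172 5.777 38.681
3 1.868 4.273 54.799
4 1.606 3.160 68.660
5 1.381 2.337 80.581
6 1.188 1.729 90.832
7 1.022 1.279 99.649
final: 99.649 4.305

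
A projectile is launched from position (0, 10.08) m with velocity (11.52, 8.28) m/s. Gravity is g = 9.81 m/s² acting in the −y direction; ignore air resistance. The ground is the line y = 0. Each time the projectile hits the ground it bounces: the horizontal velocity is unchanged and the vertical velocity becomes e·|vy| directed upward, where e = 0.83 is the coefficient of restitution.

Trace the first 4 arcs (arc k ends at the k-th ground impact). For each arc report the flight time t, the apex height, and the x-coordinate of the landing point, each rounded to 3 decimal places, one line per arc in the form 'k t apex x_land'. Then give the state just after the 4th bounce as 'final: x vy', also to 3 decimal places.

1 2.508 13.574 28.888
2 2.762 9.351 60.700
3 2.292 6.442 87.105
4 1.902 4.438 109.020
final: 109.020 7.745

Arc 1: start y=10.080, vy=8.280 → t=2.508, apex=13.574, x_land=28.888, impact vy=-16.320
  bounce: vy ← 0.83·16.320 = 13.545
Arc 2: start y=0.000, vy=13.545 → t=2.762, apex=9.351, x_land=60.700, impact vy=-13.545
  bounce: vy ← 0.83·13.545 = 11.243
Arc 3: start y=0.000, vy=11.243 → t=2.292, apex=6.442, x_land=87.105, impact vy=-11.243
  bounce: vy ← 0.83·11.243 = 9.331
Arc 4: start y=0.000, vy=9.331 → t=1.902, apex=4.438, x_land=109.020, impact vy=-9.331
  bounce: vy ← 0.83·9.331 = 7.745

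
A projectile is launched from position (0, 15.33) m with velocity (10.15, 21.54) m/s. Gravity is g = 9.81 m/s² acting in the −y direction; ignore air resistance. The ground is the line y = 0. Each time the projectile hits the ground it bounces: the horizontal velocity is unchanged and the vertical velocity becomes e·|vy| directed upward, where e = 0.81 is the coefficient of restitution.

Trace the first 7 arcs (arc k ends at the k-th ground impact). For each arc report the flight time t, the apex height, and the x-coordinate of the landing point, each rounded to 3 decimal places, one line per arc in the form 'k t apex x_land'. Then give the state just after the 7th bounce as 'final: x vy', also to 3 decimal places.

1 5.015 38.978 50.899
2 4.567 25.573 97.251
3 3.699 16.779 134.797
4 2.996 11.009 165.208
5 2.427 7.223 189.842
6 1.966 4.739 209.795
7 1.592 3.109 225.957
final: 225.957 6.326

Arc 1: start y=15.330, vy=21.540 → t=5.015, apex=38.978, x_land=50.899, impact vy=-27.654
  bounce: vy ← 0.81·27.654 = 22.400
Arc 2: start y=0.000, vy=22.400 → t=4.567, apex=25.573, x_land=97.251, impact vy=-22.400
  bounce: vy ← 0.81·22.400 = 18.144
Arc 3: start y=0.000, vy=18.144 → t=3.699, apex=16.779, x_land=134.797, impact vy=-18.144
  bounce: vy ← 0.81·18.144 = 14.696
Arc 4: start y=0.000, vy=14.696 → t=2.996, apex=11.009, x_land=165.208, impact vy=-14.696
  bounce: vy ← 0.81·14.696 = 11.904
Arc 5: start y=0.000, vy=11.904 → t=2.427, apex=7.223, x_land=189.842, impact vy=-11.904
  bounce: vy ← 0.81·11.904 = 9.642
Arc 6: start y=0.000, vy=9.642 → t=1.966, apex=4.739, x_land=209.795, impact vy=-9.642
  bounce: vy ← 0.81·9.642 = 7.810
Arc 7: start y=0.000, vy=7.810 → t=1.592, apex=3.109, x_land=225.957, impact vy=-7.810
  bounce: vy ← 0.81·7.810 = 6.326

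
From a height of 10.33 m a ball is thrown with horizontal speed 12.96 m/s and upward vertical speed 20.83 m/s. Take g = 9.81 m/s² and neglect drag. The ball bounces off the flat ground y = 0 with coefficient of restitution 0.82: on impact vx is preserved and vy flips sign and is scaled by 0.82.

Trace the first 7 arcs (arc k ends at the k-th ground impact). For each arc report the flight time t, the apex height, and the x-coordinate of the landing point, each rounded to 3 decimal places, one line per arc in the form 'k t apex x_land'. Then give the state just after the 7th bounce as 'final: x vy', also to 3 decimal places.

Arc 1: start y=10.330, vy=20.830 → t=4.695, apex=32.445, x_land=60.850, impact vy=-25.230
  bounce: vy ← 0.82·25.230 = 20.689
Arc 2: start y=0.000, vy=20.689 → t=4.218, apex=21.816, x_land=115.514, impact vy=-20.689
  bounce: vy ← 0.82·20.689 = 16.965
Arc 3: start y=0.000, vy=16.965 → t=3.459, apex=14.669, x_land=160.339, impact vy=-16.965
  bounce: vy ← 0.82·16.965 = 13.911
Arc 4: start y=0.000, vy=13.911 → t=2.836, apex=9.863, x_land=197.095, impact vy=-13.911
  bounce: vy ← 0.82·13.911 = 11.407
Arc 5: start y=0.000, vy=11.407 → t=2.326, apex=6.632, x_land=227.234, impact vy=-11.407
  bounce: vy ← 0.82·11.407 = 9.354
Arc 6: start y=0.000, vy=9.354 → t=1.907, apex=4.459, x_land=251.949, impact vy=-9.354
  bounce: vy ← 0.82·9.354 = 7.670
Arc 7: start y=0.000, vy=7.670 → t=1.564, apex=2.999, x_land=272.215, impact vy=-7.670
  bounce: vy ← 0.82·7.670 = 6.290

1 4.695 32.445 60.850
2 4.218 21.816 115.514
3 3.459 14.669 160.339
4 2.836 9.863 197.095
5 2.326 6.632 227.234
6 1.907 4.459 251.949
7 1.564 2.999 272.215
final: 272.215 6.290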